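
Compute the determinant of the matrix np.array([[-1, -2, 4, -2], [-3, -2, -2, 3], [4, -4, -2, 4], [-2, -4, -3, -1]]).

Expand along row 1:
  + (-1) · M_11   where M_11 = det([-2 -2 3; -4 -2 4; -4 -3 -1]) = 24
  − (-2) · M_12   where M_12 = det([-3 -2 3; 4 -2 4; -2 -3 -1]) = -82
  + (4) · M_13   where M_13 = det([-3 -2 3; 4 -4 4; -2 -4 -1]) = -124
  − (-2) · M_14   where M_14 = det([-3 -2 -2; 4 -4 -2; -2 -4 -3]) = 4
det = (+1)·(-1)·(24) + (-1)·(-2)·(-82) + (+1)·(4)·(-124) + (-1)·(-2)·(4) = -676

-676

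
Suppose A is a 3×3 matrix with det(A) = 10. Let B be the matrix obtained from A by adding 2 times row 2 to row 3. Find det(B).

|B| = 10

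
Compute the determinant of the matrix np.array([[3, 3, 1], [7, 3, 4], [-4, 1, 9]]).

Expand along column 1:
  + 3 · |3 4; 1 9| = 3·(27 − 4) = 69
  − 7 · |3 1; 1 9| = −7·(27 − 1) = -182
  + (-4) · |3 1; 3 4| = (-4)·(12 − 3) = -36
Sum: (69) + (-182) + (-36) = -149

-149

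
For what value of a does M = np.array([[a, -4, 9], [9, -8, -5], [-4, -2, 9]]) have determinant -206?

Expanding along the column containing a, det(M) is linear in a: det(M) = (-82)·a + (-206).
Set (-82)·a + (-206) = -206  ⇒  (-82)·a = 0  ⇒  a = 0.

a = 0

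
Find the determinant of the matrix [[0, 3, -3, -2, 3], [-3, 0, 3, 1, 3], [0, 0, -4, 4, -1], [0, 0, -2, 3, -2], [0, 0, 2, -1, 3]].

-144

The matrix is block upper-triangular with a 2×2 block and a 3×3 block on the diagonal, so its determinant equals the product of the determinants of the diagonal blocks.
det of the 2×2 block = 9
det of the 3×3 block = -16
det = (9)·(-16) = -144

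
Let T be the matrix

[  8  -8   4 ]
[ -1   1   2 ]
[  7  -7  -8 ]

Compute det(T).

Expand along row 1:
  + 8 · |1 2; -7 -8| = 8·(-8 − (-14)) = 48
  − (-8) · |-1 2; 7 -8| = −(-8)·(8 − 14) = -48
  + 4 · |-1 1; 7 -7| = 4·(7 − 7) = 0
Sum: (48) + (-48) + (0) = 0

det(T) = 0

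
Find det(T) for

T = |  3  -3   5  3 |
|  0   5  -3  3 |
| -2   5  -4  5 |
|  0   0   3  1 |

-217

Expand along row 4 (it has 2 zeros):
  − (3) · M_43   where M_43 = det([3 -3 3; 0 5 3; -2 5 5]) = 78
  + (1) · M_44   where M_44 = det([3 -3 5; 0 5 -3; -2 5 -4]) = 17
det = (-1)·(3)·(78) + (+1)·(1)·(17) = -217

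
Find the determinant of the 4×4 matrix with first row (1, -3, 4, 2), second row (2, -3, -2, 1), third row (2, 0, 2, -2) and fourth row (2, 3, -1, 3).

Expand along row 3 (it has 1 zero):
  + (2) · M_31   where M_31 = det([-3 4 2; -3 -2 1; 3 -1 3]) = 81
  + (2) · M_33   where M_33 = det([1 -3 2; 2 -3 1; 2 3 3]) = 24
  − (-2) · M_34   where M_34 = det([1 -3 4; 2 -3 -2; 2 3 -1]) = 63
det = (+1)·(2)·(81) + (+1)·(2)·(24) + (-1)·(-2)·(63) = 336

336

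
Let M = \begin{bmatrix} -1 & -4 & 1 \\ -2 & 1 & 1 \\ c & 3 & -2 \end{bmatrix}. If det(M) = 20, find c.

Expanding along the column containing c, det(M) is linear in c: det(M) = (-5)·c + (15).
Set (-5)·c + (15) = 20  ⇒  (-5)·c = 5  ⇒  c = -1.

c = -1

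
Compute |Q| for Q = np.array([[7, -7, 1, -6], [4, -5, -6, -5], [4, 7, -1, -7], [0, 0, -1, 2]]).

The determinant is 1180.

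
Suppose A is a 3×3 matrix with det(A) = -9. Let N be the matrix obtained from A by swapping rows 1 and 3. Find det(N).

9

Swapping two rows multiplies the determinant by −1.
det(N) = (-1)·(-9) = 9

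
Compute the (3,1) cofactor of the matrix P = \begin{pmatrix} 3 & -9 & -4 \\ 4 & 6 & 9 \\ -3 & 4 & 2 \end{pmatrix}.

-57

Delete row 3 and column 1; the remaining 2×2 submatrix is [-9 -4; 6 9].
Its determinant is (-9)·9 − (-4)·6 = -57.
The cofactor carries sign (−1)^(3+1) = +1, so C_{3,1} = +(-57) = -57.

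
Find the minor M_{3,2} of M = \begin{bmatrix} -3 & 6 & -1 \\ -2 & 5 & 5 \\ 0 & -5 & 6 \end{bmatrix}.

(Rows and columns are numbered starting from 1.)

The minor is -17.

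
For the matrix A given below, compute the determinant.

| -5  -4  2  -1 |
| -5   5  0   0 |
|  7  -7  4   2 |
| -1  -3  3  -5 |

1010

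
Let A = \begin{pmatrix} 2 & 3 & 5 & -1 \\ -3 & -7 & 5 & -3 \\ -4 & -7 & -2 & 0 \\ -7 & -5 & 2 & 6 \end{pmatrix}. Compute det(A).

Expand along row 3 (it has 1 zero):
  + (-4) · M_31   where M_31 = det([3 5 -1; -7 5 -3; -5 2 6]) = 382
  − (-7) · M_32   where M_32 = det([2 5 -1; -3 5 -3; -7 2 6]) = 238
  + (-2) · M_33   where M_33 = det([2 3 -1; -3 -7 -3; -7 -5 6]) = 37
det = (+1)·(-4)·(382) + (-1)·(-7)·(238) + (+1)·(-2)·(37) = 64

64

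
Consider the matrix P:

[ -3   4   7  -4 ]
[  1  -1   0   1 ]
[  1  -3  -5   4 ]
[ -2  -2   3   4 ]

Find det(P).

Expand along row 2 (it has 1 zero):
  − (1) · M_21   where M_21 = det([4 7 -4; -3 -5 4; -2 3 4]) = -24
  + (-1) · M_22   where M_22 = det([-3 7 -4; 1 -5 4; -2 3 4]) = 40
  + (1) · M_24   where M_24 = det([-3 4 7; 1 -3 -5; -2 -2 3]) = 29
det = (-1)·(1)·(-24) + (+1)·(-1)·(40) + (+1)·(1)·(29) = 13

13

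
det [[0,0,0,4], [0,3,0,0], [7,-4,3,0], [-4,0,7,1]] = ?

732

Expand along row 1 (it has 3 zeros):
  − (4) · M_14   where M_14 = det([0 3 0; 7 -4 3; -4 0 7]) = -183
det = (-1)·(4)·(-183) = 732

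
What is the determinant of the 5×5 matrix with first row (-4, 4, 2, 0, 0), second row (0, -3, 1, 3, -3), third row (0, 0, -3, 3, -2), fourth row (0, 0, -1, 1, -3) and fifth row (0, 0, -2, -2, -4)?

The matrix is block upper-triangular with a 2×2 block and a 3×3 block on the diagonal, so its determinant equals the product of the determinants of the diagonal blocks.
det of the 2×2 block = 12
det of the 3×3 block = 28
det = (12)·(28) = 336

336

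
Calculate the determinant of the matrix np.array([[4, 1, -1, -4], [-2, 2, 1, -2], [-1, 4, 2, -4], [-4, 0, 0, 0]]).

Expand along row 4 (it has 3 zeros):
  − (-4) · M_41   where M_41 = det([1 -1 -4; 2 1 -2; 4 2 -4]) = 0
det = (-1)·(-4)·(0) = 0

The determinant is 0.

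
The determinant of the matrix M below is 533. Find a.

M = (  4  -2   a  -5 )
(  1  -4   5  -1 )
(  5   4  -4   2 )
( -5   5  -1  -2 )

a = 6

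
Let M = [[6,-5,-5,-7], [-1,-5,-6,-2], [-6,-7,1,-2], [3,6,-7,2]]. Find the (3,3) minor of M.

-31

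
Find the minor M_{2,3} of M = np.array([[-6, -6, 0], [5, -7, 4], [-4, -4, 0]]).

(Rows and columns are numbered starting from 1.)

Delete row 2 and column 3; the remaining 2×2 submatrix is [-6 -6; -4 -4].
Its determinant is (-6)·(-4) − (-6)·(-4) = 0.

The minor is 0.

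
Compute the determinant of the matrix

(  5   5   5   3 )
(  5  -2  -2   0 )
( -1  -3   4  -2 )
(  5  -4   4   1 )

-607

Expand along row 2 (it has 1 zero):
  − (5) · M_21   where M_21 = det([5 5 3; -3 4 -2; -4 4 1]) = 127
  + (-2) · M_22   where M_22 = det([5 5 3; -1 4 -2; 5 4 1]) = -57
  − (-2) · M_23   where M_23 = det([5 5 3; -1 -3 -2; 5 -4 1]) = -43
det = (-1)·(5)·(127) + (+1)·(-2)·(-57) + (-1)·(-2)·(-43) = -607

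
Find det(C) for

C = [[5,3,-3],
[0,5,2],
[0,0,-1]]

C is upper triangular, so det(C) is the product of the diagonal entries:
det = (5) · (5) · (-1) = -25

-25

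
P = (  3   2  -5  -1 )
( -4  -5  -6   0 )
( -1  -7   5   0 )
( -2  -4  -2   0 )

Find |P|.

-16

Expand along column 4 (it has 3 zeros):
  − (-1) · M_14   where M_14 = det([-4 -5 -6; -1 -7 5; -2 -4 -2]) = -16
det = (-1)·(-1)·(-16) = -16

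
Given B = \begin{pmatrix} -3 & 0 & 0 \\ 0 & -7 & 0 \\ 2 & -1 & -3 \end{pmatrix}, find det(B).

B is lower triangular, so det(B) is the product of the diagonal entries:
det = (-3) · (-7) · (-3) = -63

-63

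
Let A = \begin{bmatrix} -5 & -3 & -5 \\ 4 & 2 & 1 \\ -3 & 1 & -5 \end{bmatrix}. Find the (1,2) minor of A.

-17

Delete row 1 and column 2; the remaining 2×2 submatrix is [4 1; -3 -5].
Its determinant is 4·(-5) − 1·(-3) = -17.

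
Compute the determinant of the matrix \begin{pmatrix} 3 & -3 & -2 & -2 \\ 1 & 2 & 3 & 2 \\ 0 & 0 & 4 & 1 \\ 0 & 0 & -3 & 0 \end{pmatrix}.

27

The matrix is block upper-triangular with a 2×2 block and a 2×2 block on the diagonal, so its determinant equals the product of the determinants of the diagonal blocks.
det of the 2×2 block = 9
det of the 2×2 block = 3
det = (9)·(3) = 27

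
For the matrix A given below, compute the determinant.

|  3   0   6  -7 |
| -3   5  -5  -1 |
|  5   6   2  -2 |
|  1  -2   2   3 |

-410

Expand along row 1 (it has 1 zero):
  + (3) · M_11   where M_11 = det([5 -5 -1; 6 2 -2; -2 2 3]) = 104
  + (6) · M_13   where M_13 = det([-3 5 -1; 5 6 -2; 1 -2 3]) = -111
  − (-7) · M_14   where M_14 = det([-3 5 -5; 5 6 2; 1 -2 2]) = -8
det = (+1)·(3)·(104) + (+1)·(6)·(-111) + (-1)·(-7)·(-8) = -410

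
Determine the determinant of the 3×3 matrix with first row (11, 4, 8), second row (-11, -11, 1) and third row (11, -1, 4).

Expand along row 1:
  + 11 · |-11 1; -1 4| = 11·(-44 − (-1)) = -473
  − 4 · |-11 1; 11 4| = −4·(-44 − 11) = 220
  + 8 · |-11 -11; 11 -1| = 8·(11 − (-121)) = 1056
Sum: (-473) + (220) + (1056) = 803

803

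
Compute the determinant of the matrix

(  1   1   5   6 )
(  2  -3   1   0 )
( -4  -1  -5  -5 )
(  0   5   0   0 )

Expand along row 4 (it has 3 zeros):
  + (5) · M_42   where M_42 = det([1 5 6; 2 1 0; -4 -5 -5]) = 9
det = (+1)·(5)·(9) = 45

45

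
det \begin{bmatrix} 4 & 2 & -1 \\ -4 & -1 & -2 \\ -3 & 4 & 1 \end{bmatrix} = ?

67

Expand along row 1:
  + 4 · |-1 -2; 4 1| = 4·(-1 − (-8)) = 28
  − 2 · |-4 -2; -3 1| = −2·(-4 − 6) = 20
  + (-1) · |-4 -1; -3 4| = (-1)·(-16 − 3) = 19
Sum: (28) + (20) + (19) = 67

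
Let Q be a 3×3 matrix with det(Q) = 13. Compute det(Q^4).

det(Q^4) = (det Q)^4 = (13)^4 = 28561

28561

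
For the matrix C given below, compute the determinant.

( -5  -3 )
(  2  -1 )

det(C) = (-5)·(-1) − (-3)·2 = 5 − (-6) = 11

det(C) = 11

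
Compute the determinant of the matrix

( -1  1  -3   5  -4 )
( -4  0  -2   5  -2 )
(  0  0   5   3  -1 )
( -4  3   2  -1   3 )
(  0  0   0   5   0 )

Expand along row 5 (it has 4 zeros):
  − (5) · M_54   where M_54 = det([-1 1 -3 -4; -4 0 -2 -2; 0 0 5 -1; -4 3 2 3]) = 356
det = (-1)·(5)·(356) = -1780

The determinant is -1780.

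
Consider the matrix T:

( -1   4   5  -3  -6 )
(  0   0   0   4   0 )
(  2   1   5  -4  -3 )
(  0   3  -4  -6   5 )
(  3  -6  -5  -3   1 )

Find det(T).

Expand along row 2 (it has 4 zeros):
  + (4) · M_24   where M_24 = det([-1 4 5 -6; 2 1 5 -3; 0 3 -4 5; 3 -6 -5 1]) = -567
det = (+1)·(4)·(-567) = -2268

det(T) = -2268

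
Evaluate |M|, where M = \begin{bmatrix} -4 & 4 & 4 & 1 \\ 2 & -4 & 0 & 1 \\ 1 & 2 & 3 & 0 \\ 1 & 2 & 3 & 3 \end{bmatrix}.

Expand along row 2 (it has 1 zero):
  − (2) · M_21   where M_21 = det([4 4 1; 2 3 0; 2 3 3]) = 12
  + (-4) · M_22   where M_22 = det([-4 4 1; 1 3 0; 1 3 3]) = -48
  + (1) · M_24   where M_24 = det([-4 4 4; 1 2 3; 1 2 3]) = 0
det = (-1)·(2)·(12) + (+1)·(-4)·(-48) + (+1)·(1)·(0) = 168

|M| = 168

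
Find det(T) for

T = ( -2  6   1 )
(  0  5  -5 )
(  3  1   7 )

-185

Expand along column 1:
  + (-2) · |5 -5; 1 7| = (-2)·(35 − (-5)) = -80
  + 3 · |6 1; 5 -5| = 3·(-30 − 5) = -105
Sum: (-80) + (-105) = -185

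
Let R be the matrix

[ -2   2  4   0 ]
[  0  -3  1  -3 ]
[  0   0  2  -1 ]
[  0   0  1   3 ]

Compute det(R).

|R| = 42

R is block upper-triangular with a 2×2 block and a 2×2 block on the diagonal, so its determinant equals the product of the determinants of the diagonal blocks.
det of the 2×2 block = 6
det of the 2×2 block = 7
det = (6)·(7) = 42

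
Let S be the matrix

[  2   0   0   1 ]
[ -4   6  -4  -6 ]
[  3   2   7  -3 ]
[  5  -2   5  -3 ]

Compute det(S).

det(S) = -544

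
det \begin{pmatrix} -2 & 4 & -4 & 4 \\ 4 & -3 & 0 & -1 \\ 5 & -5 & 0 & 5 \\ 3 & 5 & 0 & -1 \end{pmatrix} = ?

720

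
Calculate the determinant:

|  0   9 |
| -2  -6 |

The determinant is 18.

det = 0·(-6) − 9·(-2) = 0 − (-18) = 18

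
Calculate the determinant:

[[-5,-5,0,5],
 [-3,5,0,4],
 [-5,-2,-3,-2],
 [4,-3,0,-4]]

Expand along column 3 (it has 3 zeros):
  + (-3) · M_33   where M_33 = det([-5 -5 5; -3 5 4; 4 -3 -4]) = -35
det = (+1)·(-3)·(-35) = 105

105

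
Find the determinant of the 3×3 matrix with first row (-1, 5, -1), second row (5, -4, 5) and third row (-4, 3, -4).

0

Expand along row 1:
  + (-1) · |-4 5; 3 -4| = (-1)·(16 − 15) = -1
  − 5 · |5 5; -4 -4| = −5·(-20 − (-20)) = 0
  + (-1) · |5 -4; -4 3| = (-1)·(15 − 16) = 1
Sum: (-1) + (0) + (1) = 0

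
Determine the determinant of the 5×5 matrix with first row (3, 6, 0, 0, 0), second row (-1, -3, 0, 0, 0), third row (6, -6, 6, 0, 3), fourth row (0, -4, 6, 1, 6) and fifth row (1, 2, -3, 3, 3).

81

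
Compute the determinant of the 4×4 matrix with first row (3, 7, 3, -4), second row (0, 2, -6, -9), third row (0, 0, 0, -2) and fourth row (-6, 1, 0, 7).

The determinant is 612.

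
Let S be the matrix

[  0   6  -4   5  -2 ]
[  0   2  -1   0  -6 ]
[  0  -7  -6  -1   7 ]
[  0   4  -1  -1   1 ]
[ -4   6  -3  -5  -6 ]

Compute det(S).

The determinant is 5940.

Expand along column 1 (it has 4 zeros):
  + (-4) · M_51   where M_51 = det([6 -4 5 -2; 2 -1 0 -6; -7 -6 -1 7; 4 -1 -1 1]) = -1485
det = (+1)·(-4)·(-1485) = 5940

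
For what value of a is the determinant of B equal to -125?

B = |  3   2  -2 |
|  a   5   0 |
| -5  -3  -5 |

0

Expanding along the column containing a, det(B) is linear in a: det(B) = (16)·a + (-125).
Set (16)·a + (-125) = -125  ⇒  (16)·a = 0  ⇒  a = 0.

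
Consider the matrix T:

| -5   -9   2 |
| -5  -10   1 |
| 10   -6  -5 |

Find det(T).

Expand along column 1:
  + (-5) · |-10 1; -6 -5| = (-5)·(50 − (-6)) = -280
  − (-5) · |-9 2; -6 -5| = −(-5)·(45 − (-12)) = 285
  + 10 · |-9 2; -10 1| = 10·(-9 − (-20)) = 110
Sum: (-280) + (285) + (110) = 115

det(T) = 115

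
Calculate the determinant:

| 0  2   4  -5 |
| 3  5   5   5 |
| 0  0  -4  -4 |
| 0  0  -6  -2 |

The matrix is block upper-triangular with a 2×2 block and a 2×2 block on the diagonal, so its determinant equals the product of the determinants of the diagonal blocks.
det of the 2×2 block = -6
det of the 2×2 block = -16
det = (-6)·(-16) = 96

The determinant is 96.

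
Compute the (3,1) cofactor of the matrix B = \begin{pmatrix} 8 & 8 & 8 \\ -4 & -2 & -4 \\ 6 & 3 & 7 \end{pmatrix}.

The cofactor is -16.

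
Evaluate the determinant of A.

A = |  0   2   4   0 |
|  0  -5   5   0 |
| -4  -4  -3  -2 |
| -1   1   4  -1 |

60

Expand along row 1 (it has 2 zeros):
  − (2) · M_12   where M_12 = det([0 5 0; -4 -3 -2; -1 4 -1]) = -10
  + (4) · M_13   where M_13 = det([0 -5 0; -4 -4 -2; -1 1 -1]) = 10
det = (-1)·(2)·(-10) + (+1)·(4)·(10) = 60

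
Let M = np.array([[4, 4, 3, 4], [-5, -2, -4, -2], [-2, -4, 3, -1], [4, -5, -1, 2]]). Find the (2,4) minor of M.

Delete row 2 and column 4; the remaining 3×3 submatrix is [4 4 3; -2 -4 3; 4 -5 -1].
Its determinant is 194.

194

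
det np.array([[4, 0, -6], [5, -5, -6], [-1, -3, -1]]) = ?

68

Expand along column 2:
  + (-5) · |4 -6; -1 -1| = (-5)·(-4 − 6) = 50
  − (-3) · |4 -6; 5 -6| = −(-3)·(-24 − (-30)) = 18
Sum: (50) + (18) = 68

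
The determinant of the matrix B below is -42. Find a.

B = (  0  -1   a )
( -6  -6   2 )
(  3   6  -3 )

a = 3

Expanding along the column containing a, det(B) is linear in a: det(B) = (-18)·a + (12).
Set (-18)·a + (12) = -42  ⇒  (-18)·a = -54  ⇒  a = 3.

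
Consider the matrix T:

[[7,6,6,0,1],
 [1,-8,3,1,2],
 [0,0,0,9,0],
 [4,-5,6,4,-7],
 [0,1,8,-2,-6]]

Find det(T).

Expand along row 3 (it has 4 zeros):
  − (9) · M_34   where M_34 = det([7 6 6 1; 1 -8 3 2; 4 -5 6 -7; 0 1 8 -6]) = -4581
det = (-1)·(9)·(-4581) = 41229

41229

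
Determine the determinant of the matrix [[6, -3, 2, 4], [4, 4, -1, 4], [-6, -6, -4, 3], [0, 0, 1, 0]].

Expand along row 4 (it has 3 zeros):
  − (1) · M_43   where M_43 = det([6 -3 4; 4 4 4; -6 -6 3]) = 324
det = (-1)·(1)·(324) = -324

-324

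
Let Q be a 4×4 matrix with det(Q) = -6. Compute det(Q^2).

36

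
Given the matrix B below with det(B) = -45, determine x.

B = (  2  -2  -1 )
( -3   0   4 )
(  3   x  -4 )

Expanding along the column containing x, det(B) is linear in x: det(B) = (-5)·x + (0).
Set (-5)·x + (0) = -45  ⇒  (-5)·x = -45  ⇒  x = 9.

9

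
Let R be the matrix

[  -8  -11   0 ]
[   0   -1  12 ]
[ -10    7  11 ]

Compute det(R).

2080

Expand along column 1:
  + (-8) · |-1 12; 7 11| = (-8)·(-11 − 84) = 760
  + (-10) · |-11 0; -1 12| = (-10)·(-132 − 0) = 1320
Sum: (760) + (1320) = 2080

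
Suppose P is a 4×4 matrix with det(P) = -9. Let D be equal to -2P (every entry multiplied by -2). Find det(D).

det(D) = -144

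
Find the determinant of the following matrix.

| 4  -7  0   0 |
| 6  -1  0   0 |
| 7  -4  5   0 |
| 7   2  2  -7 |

The matrix is block lower-triangular with a 2×2 block and a 2×2 block on the diagonal, so its determinant equals the product of the determinants of the diagonal blocks.
det of the 2×2 block = 38
det of the 2×2 block = -35
det = (38)·(-35) = -1330

The determinant is -1330.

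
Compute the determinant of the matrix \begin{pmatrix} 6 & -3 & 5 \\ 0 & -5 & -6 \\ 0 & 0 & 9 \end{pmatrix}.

The matrix is upper triangular, so the determinant is the product of the diagonal entries:
det = (6) · (-5) · (9) = -270

The determinant is -270.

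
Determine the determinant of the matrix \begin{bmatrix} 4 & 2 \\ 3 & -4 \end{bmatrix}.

det = 4·(-4) − 2·3 = -16 − 6 = -22

The determinant is -22.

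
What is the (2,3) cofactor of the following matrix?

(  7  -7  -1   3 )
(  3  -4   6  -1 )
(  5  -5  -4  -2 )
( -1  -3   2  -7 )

116

Delete row 2 and column 3; the remaining 3×3 submatrix is [7 -7 3; 5 -5 -2; -1 -3 -7].
Its determinant is -116.
The cofactor carries sign (−1)^(2+3) = −1, so C_{2,3} = −(-116) = 116.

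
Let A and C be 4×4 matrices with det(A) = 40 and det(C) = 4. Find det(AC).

det(AC) = det(A)·det(C) = (40)·(4) = 160

160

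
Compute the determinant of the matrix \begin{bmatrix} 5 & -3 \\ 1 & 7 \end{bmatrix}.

det = 5·7 − (-3)·1 = 35 − (-3) = 38

The determinant is 38.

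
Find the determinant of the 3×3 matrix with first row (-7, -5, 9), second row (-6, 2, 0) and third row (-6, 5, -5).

The determinant is 58.

Expand along row 2:
  − (-6) · |-5 9; 5 -5| = −(-6)·(25 − 45) = -120
  + 2 · |-7 9; -6 -5| = 2·(35 − (-54)) = 178
Sum: (-120) + (178) = 58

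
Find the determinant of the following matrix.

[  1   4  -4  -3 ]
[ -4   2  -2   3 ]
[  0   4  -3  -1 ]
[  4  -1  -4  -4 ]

81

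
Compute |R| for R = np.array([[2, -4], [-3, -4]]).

det(R) = -20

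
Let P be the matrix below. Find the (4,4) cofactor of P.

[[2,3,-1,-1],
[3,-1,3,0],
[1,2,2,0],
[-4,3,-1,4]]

Delete row 4 and column 4; the remaining 3×3 submatrix is [2 3 -1; 3 -1 3; 1 2 2].
Its determinant is -32.
The cofactor carries sign (−1)^(4+4) = +1, so C_{4,4} = +(-32) = -32.

-32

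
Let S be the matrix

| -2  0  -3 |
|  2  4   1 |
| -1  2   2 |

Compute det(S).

The determinant is -36.

Expand along column 2:
  + 4 · |-2 -3; -1 2| = 4·(-4 − 3) = -28
  − 2 · |-2 -3; 2 1| = −2·(-2 − (-6)) = -8
Sum: (-28) + (-8) = -36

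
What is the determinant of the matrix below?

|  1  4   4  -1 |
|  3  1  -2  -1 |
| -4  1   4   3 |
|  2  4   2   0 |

Expand along row 4 (it has 1 zero):
  − (2) · M_41   where M_41 = det([4 4 -1; 1 -2 -1; 1 4 3]) = -30
  + (4) · M_42   where M_42 = det([1 4 -1; 3 -2 -1; -4 4 3]) = -26
  − (2) · M_43   where M_43 = det([1 4 -1; 3 1 -1; -4 1 3]) = -23
det = (-1)·(2)·(-30) + (+1)·(4)·(-26) + (-1)·(2)·(-23) = 2

2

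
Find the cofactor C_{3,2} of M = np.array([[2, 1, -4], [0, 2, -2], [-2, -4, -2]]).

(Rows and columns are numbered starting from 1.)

Delete row 3 and column 2; the remaining 2×2 submatrix is [2 -4; 0 -2].
Its determinant is 2·(-2) − (-4)·0 = -4.
The cofactor carries sign (−1)^(3+2) = −1, so C_{3,2} = −(-4) = 4.

4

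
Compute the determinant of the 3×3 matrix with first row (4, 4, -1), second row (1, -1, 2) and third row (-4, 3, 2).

The determinant is -71.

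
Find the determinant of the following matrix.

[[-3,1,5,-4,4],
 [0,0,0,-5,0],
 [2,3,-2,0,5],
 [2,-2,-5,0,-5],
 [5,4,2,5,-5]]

455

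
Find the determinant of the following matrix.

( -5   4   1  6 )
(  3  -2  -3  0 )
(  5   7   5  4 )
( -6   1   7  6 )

-1726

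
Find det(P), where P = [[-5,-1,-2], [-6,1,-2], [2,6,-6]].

Expand along column 1:
  + (-5) · |1 -2; 6 -6| = (-5)·(-6 − (-12)) = -30
  − (-6) · |-1 -2; 6 -6| = −(-6)·(6 − (-12)) = 108
  + 2 · |-1 -2; 1 -2| = 2·(2 − (-2)) = 8
Sum: (-30) + (108) + (8) = 86

|P| = 86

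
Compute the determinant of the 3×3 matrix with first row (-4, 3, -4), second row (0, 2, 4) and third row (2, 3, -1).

Expand along row 2:
  + 2 · |-4 -4; 2 -1| = 2·(4 − (-8)) = 24
  − 4 · |-4 3; 2 3| = −4·(-12 − 6) = 72
Sum: (24) + (72) = 96

96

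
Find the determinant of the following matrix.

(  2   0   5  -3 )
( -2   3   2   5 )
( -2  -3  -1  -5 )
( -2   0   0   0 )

Expand along row 4 (it has 3 zeros):
  − (-2) · M_41   where M_41 = det([0 5 -3; 3 2 5; -3 -1 -5]) = -9
det = (-1)·(-2)·(-9) = -18

The determinant is -18.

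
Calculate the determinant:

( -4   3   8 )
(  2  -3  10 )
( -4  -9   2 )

-708

Expand along row 1:
  + (-4) · |-3 10; -9 2| = (-4)·(-6 − (-90)) = -336
  − 3 · |2 10; -4 2| = −3·(4 − (-40)) = -132
  + 8 · |2 -3; -4 -9| = 8·(-18 − 12) = -240
Sum: (-336) + (-132) + (-240) = -708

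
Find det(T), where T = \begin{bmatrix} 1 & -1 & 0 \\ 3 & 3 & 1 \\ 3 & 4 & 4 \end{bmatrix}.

det(T) = 17

Expand along column 3:
  − 1 · |1 -1; 3 4| = −1·(4 − (-3)) = -7
  + 4 · |1 -1; 3 3| = 4·(3 − (-3)) = 24
Sum: (-7) + (24) = 17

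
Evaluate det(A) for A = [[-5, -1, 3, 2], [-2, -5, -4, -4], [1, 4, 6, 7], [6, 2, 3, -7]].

Expand along row 1:
  + (-5) · M_11   where M_11 = det([-5 -4 -4; 4 6 7; 2 3 -7]) = 147
  − (-1) · M_12   where M_12 = det([-2 -4 -4; 1 6 7; 6 3 -7]) = 62
  + (3) · M_13   where M_13 = det([-2 -5 -4; 1 4 7; 6 2 -7]) = -73
  − (2) · M_14   where M_14 = det([-2 -5 -4; 1 4 6; 6 2 3]) = -77
det = (+1)·(-5)·(147) + (-1)·(-1)·(62) + (+1)·(3)·(-73) + (-1)·(2)·(-77) = -738

The determinant is -738.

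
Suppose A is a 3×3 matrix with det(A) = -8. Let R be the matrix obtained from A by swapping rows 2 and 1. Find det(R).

Swapping two rows multiplies the determinant by −1.
det(R) = (-1)·(-8) = 8

|R| = 8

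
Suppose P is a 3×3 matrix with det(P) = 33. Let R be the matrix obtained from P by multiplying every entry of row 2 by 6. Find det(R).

Scaling one row by 6 multiplies the determinant by 6.
det(R) = (6)·(33) = 198

198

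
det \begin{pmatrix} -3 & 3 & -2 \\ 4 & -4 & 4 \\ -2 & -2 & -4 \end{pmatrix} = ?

Expand along row 1:
  + (-3) · |-4 4; -2 -4| = (-3)·(16 − (-8)) = -72
  − 3 · |4 4; -2 -4| = −3·(-16 − (-8)) = 24
  + (-2) · |4 -4; -2 -2| = (-2)·(-8 − 8) = 32
Sum: (-72) + (24) + (32) = -16

The determinant is -16.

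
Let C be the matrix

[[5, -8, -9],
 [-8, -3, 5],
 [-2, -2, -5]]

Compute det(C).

det(C) = 435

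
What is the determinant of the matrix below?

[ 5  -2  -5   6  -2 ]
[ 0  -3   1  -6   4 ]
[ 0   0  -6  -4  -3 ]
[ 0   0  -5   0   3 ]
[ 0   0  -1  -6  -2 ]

The matrix is block upper-triangular with a 2×2 block and a 3×3 block on the diagonal, so its determinant equals the product of the determinants of the diagonal blocks.
det of the 2×2 block = -15
det of the 3×3 block = -146
det = (-15)·(-146) = 2190

2190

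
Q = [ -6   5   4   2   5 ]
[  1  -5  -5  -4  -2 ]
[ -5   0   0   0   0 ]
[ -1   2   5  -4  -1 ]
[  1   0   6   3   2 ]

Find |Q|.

The determinant is -4180.

Expand along row 3 (it has 4 zeros):
  + (-5) · M_31   where M_31 = det([5 4 2 5; -5 -5 -4 -2; 2 5 -4 -1; 0 6 3 2]) = 836
det = (+1)·(-5)·(836) = -4180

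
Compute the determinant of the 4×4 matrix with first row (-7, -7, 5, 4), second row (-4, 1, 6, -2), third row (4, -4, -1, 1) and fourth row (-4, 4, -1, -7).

1696

Expand along row 1:
  + (-7) · M_11   where M_11 = det([1 6 -2; -4 -1 1; 4 -1 -7]) = -152
  − (-7) · M_12   where M_12 = det([-4 6 -2; 4 -1 1; -4 -1 -7]) = 128
  + (5) · M_13   where M_13 = det([-4 1 -2; 4 -4 1; -4 4 -7]) = -72
  − (4) · M_14   where M_14 = det([-4 1 6; 4 -4 -1; -4 4 -1]) = -24
det = (+1)·(-7)·(-152) + (-1)·(-7)·(128) + (+1)·(5)·(-72) + (-1)·(4)·(-24) = 1696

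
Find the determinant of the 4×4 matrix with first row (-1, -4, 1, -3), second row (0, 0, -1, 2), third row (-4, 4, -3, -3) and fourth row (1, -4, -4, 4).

140

Expand along row 2 (it has 2 zeros):
  − (-1) · M_23   where M_23 = det([-1 -4 -3; -4 4 -3; 1 -4 4]) = -92
  + (2) · M_24   where M_24 = det([-1 -4 1; -4 4 -3; 1 -4 -4]) = 116
det = (-1)·(-1)·(-92) + (+1)·(2)·(116) = 140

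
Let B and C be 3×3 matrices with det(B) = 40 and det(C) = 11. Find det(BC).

440

det(BC) = det(B)·det(C) = (40)·(11) = 440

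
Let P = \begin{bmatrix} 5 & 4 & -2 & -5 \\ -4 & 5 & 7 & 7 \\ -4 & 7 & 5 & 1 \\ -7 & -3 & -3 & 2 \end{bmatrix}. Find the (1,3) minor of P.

The minor is 364.

Delete row 1 and column 3; the remaining 3×3 submatrix is [-4 5 7; -4 7 1; -7 -3 2].
Its determinant is 364.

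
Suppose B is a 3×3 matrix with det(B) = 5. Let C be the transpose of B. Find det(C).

det(C) = 5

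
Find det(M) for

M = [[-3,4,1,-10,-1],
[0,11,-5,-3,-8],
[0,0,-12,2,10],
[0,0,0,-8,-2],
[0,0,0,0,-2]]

det(M) = 6336

M is upper triangular, so det(M) is the product of the diagonal entries:
det = (-3) · (11) · (-12) · (-8) · (-2) = 6336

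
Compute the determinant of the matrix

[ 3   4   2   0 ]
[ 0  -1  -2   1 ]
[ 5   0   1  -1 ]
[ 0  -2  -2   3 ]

The determinant is -79.

Expand along column 1 (it has 2 zeros):
  + (3) · M_11   where M_11 = det([-1 -2 1; 0 1 -1; -2 -2 3]) = -3
  + (5) · M_31   where M_31 = det([4 2 0; -1 -2 1; -2 -2 3]) = -14
det = (+1)·(3)·(-3) + (+1)·(5)·(-14) = -79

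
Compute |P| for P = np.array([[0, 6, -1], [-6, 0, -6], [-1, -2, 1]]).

Expand along row 1:
  − 6 · |-6 -6; -1 1| = −6·(-6 − 6) = 72
  + (-1) · |-6 0; -1 -2| = (-1)·(12 − 0) = -12
Sum: (72) + (-12) = 60

60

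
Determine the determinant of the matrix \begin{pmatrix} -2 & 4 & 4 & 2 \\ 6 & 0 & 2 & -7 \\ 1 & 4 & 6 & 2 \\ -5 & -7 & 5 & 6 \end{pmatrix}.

Expand along row 2 (it has 1 zero):
  − (6) · M_21   where M_21 = det([4 4 2; 4 6 2; -7 5 6]) = 76
  − (2) · M_23   where M_23 = det([-2 4 2; 1 4 2; -5 -7 6]) = -114
  + (-7) · M_24   where M_24 = det([-2 4 4; 1 4 6; -5 -7 5]) = -212
det = (-1)·(6)·(76) + (-1)·(2)·(-114) + (+1)·(-7)·(-212) = 1256

1256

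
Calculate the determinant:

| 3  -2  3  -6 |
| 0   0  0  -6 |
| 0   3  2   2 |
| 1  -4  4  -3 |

The determinant is -282.

Expand along row 2 (it has 3 zeros):
  + (-6) · M_24   where M_24 = det([3 -2 3; 0 3 2; 1 -4 4]) = 47
det = (+1)·(-6)·(47) = -282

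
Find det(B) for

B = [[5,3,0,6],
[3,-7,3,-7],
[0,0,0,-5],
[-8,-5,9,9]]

|B| = -1965

Expand along row 3 (it has 3 zeros):
  − (-5) · M_34   where M_34 = det([5 3 0; 3 -7 3; -8 -5 9]) = -393
det = (-1)·(-5)·(-393) = -1965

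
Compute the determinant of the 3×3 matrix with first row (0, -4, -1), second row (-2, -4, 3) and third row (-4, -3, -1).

66

Expand along row 1:
  − (-4) · |-2 3; -4 -1| = −(-4)·(2 − (-12)) = 56
  + (-1) · |-2 -4; -4 -3| = (-1)·(6 − 16) = 10
Sum: (56) + (10) = 66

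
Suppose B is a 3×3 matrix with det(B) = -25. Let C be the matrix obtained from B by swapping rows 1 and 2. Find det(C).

25

Swapping two rows multiplies the determinant by −1.
det(C) = (-1)·(-25) = 25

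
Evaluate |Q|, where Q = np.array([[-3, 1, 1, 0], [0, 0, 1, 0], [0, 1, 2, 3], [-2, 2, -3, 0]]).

-12

Expand along row 2 (it has 3 zeros):
  − (1) · M_23   where M_23 = det([-3 1 0; 0 1 3; -2 2 0]) = 12
det = (-1)·(1)·(12) = -12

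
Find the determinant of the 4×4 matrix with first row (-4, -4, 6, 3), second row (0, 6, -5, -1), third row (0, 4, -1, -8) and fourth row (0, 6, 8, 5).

The determinant is -2624.

Expand along column 1 (it has 3 zeros):
  + (-4) · M_11   where M_11 = det([6 -5 -1; 4 -1 -8; 6 8 5]) = 656
det = (+1)·(-4)·(656) = -2624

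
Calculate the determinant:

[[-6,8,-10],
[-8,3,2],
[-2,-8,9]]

Expand along row 1:
  + (-6) · |3 2; -8 9| = (-6)·(27 − (-16)) = -258
  − 8 · |-8 2; -2 9| = −8·(-72 − (-4)) = 544
  + (-10) · |-8 3; -2 -8| = (-10)·(64 − (-6)) = -700
Sum: (-258) + (544) + (-700) = -414

The determinant is -414.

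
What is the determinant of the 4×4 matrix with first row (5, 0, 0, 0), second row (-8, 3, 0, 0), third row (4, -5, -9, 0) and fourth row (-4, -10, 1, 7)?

The matrix is lower triangular, so the determinant is the product of the diagonal entries:
det = (5) · (3) · (-9) · (7) = -945

The determinant is -945.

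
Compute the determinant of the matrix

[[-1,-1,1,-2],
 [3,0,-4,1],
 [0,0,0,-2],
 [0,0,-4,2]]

The matrix is block upper-triangular with a 2×2 block and a 2×2 block on the diagonal, so its determinant equals the product of the determinants of the diagonal blocks.
det of the 2×2 block = 3
det of the 2×2 block = -8
det = (3)·(-8) = -24

-24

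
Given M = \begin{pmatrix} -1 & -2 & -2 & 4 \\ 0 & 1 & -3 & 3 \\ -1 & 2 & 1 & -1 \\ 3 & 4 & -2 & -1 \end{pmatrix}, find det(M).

Expand along row 2 (it has 1 zero):
  + (1) · M_22   where M_22 = det([-1 -2 4; -1 1 -1; 3 -2 -1]) = 7
  − (-3) · M_23   where M_23 = det([-1 -2 4; -1 2 -1; 3 4 -1]) = -34
  + (3) · M_24   where M_24 = det([-1 -2 -2; -1 2 1; 3 4 -2]) = 26
det = (+1)·(1)·(7) + (-1)·(-3)·(-34) + (+1)·(3)·(26) = -17

-17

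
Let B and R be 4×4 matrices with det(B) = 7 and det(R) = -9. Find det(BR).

|BR| = -63

det(BR) = det(B)·det(R) = (7)·(-9) = -63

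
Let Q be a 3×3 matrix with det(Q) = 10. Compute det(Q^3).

1000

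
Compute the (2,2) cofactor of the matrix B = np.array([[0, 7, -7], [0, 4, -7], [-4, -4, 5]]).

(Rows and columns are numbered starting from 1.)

-28

Delete row 2 and column 2; the remaining 2×2 submatrix is [0 -7; -4 5].
Its determinant is 0·5 − (-7)·(-4) = -28.
The cofactor carries sign (−1)^(2+2) = +1, so C_{2,2} = +(-28) = -28.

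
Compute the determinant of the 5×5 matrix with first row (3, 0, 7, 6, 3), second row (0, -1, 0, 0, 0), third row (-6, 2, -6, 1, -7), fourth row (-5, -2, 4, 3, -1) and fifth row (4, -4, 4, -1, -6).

Expand along row 2 (it has 4 zeros):
  + (-1) · M_22   where M_22 = det([3 7 6 3; -6 -6 1 -7; -5 4 3 -1; 4 4 -1 -6]) = 3237
det = (+1)·(-1)·(3237) = -3237

-3237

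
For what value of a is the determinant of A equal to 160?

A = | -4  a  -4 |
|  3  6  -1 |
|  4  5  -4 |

6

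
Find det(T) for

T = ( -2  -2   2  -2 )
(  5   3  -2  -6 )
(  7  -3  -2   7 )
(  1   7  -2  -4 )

Expand along row 1:
  + (-2) · M_11   where M_11 = det([3 -2 -6; -3 -2 7; 7 -2 -4]) = -128
  − (-2) · M_12   where M_12 = det([5 -2 -6; 7 -2 7; 1 -2 -4]) = 112
  + (2) · M_13   where M_13 = det([5 3 -6; 7 -3 7; 1 7 -4]) = -392
  − (-2) · M_14   where M_14 = det([5 3 -2; 7 -3 -2; 1 7 -2]) = 32
det = (+1)·(-2)·(-128) + (-1)·(-2)·(112) + (+1)·(2)·(-392) + (-1)·(-2)·(32) = -240

|T| = -240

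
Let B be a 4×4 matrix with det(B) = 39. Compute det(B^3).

59319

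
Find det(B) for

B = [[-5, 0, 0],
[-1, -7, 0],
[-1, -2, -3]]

B is lower triangular, so det(B) is the product of the diagonal entries:
det = (-5) · (-7) · (-3) = -105

-105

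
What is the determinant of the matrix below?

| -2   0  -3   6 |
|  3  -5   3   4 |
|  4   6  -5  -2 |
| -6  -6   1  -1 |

Expand along row 1 (it has 1 zero):
  + (-2) · M_11   where M_11 = det([-5 3 4; 6 -5 -2; -6 1 -1]) = -77
  + (-3) · M_13   where M_13 = det([3 -5 4; 4 6 -2; -6 -6 -1]) = -86
  − (6) · M_14   where M_14 = det([3 -5 3; 4 6 -5; -6 -6 1]) = -166
det = (+1)·(-2)·(-77) + (+1)·(-3)·(-86) + (-1)·(6)·(-166) = 1408

1408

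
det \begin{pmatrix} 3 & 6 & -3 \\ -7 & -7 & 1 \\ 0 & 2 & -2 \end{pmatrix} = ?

Expand along column 1:
  + 3 · |-7 1; 2 -2| = 3·(14 − 2) = 36
  − (-7) · |6 -3; 2 -2| = −(-7)·(-12 − (-6)) = -42
Sum: (36) + (-42) = -6

-6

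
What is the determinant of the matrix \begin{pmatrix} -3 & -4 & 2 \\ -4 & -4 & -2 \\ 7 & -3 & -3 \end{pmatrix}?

166

Expand along column 1:
  + (-3) · |-4 -2; -3 -3| = (-3)·(12 − 6) = -18
  − (-4) · |-4 2; -3 -3| = −(-4)·(12 − (-6)) = 72
  + 7 · |-4 2; -4 -2| = 7·(8 − (-8)) = 112
Sum: (-18) + (72) + (112) = 166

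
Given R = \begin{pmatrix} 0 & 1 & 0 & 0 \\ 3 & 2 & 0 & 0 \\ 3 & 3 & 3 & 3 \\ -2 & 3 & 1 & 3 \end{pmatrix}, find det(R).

The determinant is -18.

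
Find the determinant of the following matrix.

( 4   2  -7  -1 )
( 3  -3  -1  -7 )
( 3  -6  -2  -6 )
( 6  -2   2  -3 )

Expand along row 1:
  + (4) · M_11   where M_11 = det([-3 -1 -7; -6 -2 -6; -2 2 -3]) = 64
  − (2) · M_12   where M_12 = det([3 -1 -7; 3 -2 -6; 6 2 -3]) = -45
  + (-7) · M_13   where M_13 = det([3 -3 -7; 3 -6 -6; 6 -2 -3]) = -111
  − (-1) · M_14   where M_14 = det([3 -3 -1; 3 -6 -2; 6 -2 2]) = -24
det = (+1)·(4)·(64) + (-1)·(2)·(-45) + (+1)·(-7)·(-111) + (-1)·(-1)·(-24) = 1099

1099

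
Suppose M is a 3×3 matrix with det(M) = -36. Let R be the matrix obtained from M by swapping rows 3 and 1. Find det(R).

Swapping two rows multiplies the determinant by −1.
det(R) = (-1)·(-36) = 36

|R| = 36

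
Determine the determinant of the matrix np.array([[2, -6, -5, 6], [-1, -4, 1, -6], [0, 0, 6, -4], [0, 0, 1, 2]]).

The matrix is block upper-triangular with a 2×2 block and a 2×2 block on the diagonal, so its determinant equals the product of the determinants of the diagonal blocks.
det of the 2×2 block = -14
det of the 2×2 block = 16
det = (-14)·(16) = -224

-224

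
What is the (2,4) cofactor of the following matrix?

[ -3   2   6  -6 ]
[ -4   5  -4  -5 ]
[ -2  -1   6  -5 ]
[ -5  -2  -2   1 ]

Delete row 2 and column 4; the remaining 3×3 submatrix is [-3 2 6; -2 -1 6; -5 -2 -2].
Its determinant is -116.
The cofactor carries sign (−1)^(2+4) = +1, so C_{2,4} = +(-116) = -116.

-116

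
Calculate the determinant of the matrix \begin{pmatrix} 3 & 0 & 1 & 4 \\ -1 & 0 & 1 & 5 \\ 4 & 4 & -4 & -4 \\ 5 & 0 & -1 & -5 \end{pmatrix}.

Expand along column 2 (it has 3 zeros):
  − (4) · M_32   where M_32 = det([3 1 4; -1 1 5; 5 -1 -5]) = 4
det = (-1)·(4)·(4) = -16

-16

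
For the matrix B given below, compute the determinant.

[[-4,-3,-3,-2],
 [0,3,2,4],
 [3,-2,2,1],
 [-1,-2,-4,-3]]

-124

Expand along row 2 (it has 1 zero):
  + (3) · M_22   where M_22 = det([-4 -3 -2; 3 2 1; -1 -4 -3]) = 4
  − (2) · M_23   where M_23 = det([-4 -3 -2; 3 -2 1; -1 -2 -3]) = -40
  + (4) · M_24   where M_24 = det([-4 -3 -3; 3 -2 2; -1 -2 -4]) = -54
det = (+1)·(3)·(4) + (-1)·(2)·(-40) + (+1)·(4)·(-54) = -124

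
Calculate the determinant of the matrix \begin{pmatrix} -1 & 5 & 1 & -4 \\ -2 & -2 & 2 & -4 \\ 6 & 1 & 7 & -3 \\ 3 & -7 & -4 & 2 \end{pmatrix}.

Expand along row 1:
  + (-1) · M_11   where M_11 = det([-2 2 -4; 1 7 -3; -7 -4 2]) = -146
  − (5) · M_12   where M_12 = det([-2 2 -4; 6 7 -3; 3 -4 2]) = 134
  + (1) · M_13   where M_13 = det([-2 -2 -4; 6 1 -3; 3 -7 2]) = 260
  − (-4) · M_14   where M_14 = det([-2 -2 2; 6 1 7; 3 -7 -4]) = -270
det = (+1)·(-1)·(-146) + (-1)·(5)·(134) + (+1)·(1)·(260) + (-1)·(-4)·(-270) = -1344

The determinant is -1344.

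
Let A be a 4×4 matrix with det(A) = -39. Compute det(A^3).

The determinant is -59319.

det(A^3) = (det A)^3 = (-39)^3 = -59319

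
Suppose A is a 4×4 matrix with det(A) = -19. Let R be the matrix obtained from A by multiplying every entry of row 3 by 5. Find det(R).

The determinant is -95.

Scaling one row by 5 multiplies the determinant by 5.
det(R) = (5)·(-19) = -95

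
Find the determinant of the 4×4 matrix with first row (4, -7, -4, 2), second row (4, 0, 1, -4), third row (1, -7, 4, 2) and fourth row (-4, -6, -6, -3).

-3035

Expand along row 2 (it has 1 zero):
  − (4) · M_21   where M_21 = det([-7 -4 2; -7 4 2; -6 -6 -3]) = 264
  − (1) · M_23   where M_23 = det([4 -7 2; 1 -7 2; -4 -6 -3]) = 99
  + (-4) · M_24   where M_24 = det([4 -7 -4; 1 -7 4; -4 -6 -6]) = 470
det = (-1)·(4)·(264) + (-1)·(1)·(99) + (+1)·(-4)·(470) = -3035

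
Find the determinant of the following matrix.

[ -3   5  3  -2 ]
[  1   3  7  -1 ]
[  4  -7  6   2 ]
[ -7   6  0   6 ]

-1309

Expand along row 4 (it has 1 zero):
  − (-7) · M_41   where M_41 = det([5 3 -2; 3 7 -1; -7 6 2]) = -31
  + (6) · M_42   where M_42 = det([-3 3 -2; 1 7 -1; 4 6 2]) = -34
  + (6) · M_44   where M_44 = det([-3 5 3; 1 3 7; 4 -7 6]) = -148
det = (-1)·(-7)·(-31) + (+1)·(6)·(-34) + (+1)·(6)·(-148) = -1309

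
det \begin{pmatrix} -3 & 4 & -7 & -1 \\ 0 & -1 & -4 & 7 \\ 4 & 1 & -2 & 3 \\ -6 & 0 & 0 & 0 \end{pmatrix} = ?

-408

Expand along row 4 (it has 3 zeros):
  − (-6) · M_41   where M_41 = det([4 -7 -1; -1 -4 7; 1 -2 3]) = -68
det = (-1)·(-6)·(-68) = -408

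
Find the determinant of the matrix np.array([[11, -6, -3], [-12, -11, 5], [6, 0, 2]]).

-764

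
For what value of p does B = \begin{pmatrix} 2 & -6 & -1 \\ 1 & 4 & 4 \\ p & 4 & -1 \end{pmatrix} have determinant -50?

Expanding along the column containing p, det(B) is linear in p: det(B) = (-20)·p + (-50).
Set (-20)·p + (-50) = -50  ⇒  (-20)·p = 0  ⇒  p = 0.

p = 0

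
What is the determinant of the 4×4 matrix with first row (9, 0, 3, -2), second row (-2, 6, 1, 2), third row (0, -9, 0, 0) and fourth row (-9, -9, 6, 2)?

-1134

Expand along row 3 (it has 3 zeros):
  − (-9) · M_32   where M_32 = det([9 3 -2; -2 1 2; -9 6 2]) = -126
det = (-1)·(-9)·(-126) = -1134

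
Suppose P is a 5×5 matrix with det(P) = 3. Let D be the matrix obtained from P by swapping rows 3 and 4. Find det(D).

-3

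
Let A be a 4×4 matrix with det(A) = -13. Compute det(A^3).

-2197

det(A^3) = (det A)^3 = (-13)^3 = -2197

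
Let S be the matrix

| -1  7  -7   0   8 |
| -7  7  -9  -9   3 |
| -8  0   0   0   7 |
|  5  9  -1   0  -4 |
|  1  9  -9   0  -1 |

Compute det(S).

|S| = 37440

Expand along column 4 (it has 4 zeros):
  + (-9) · M_24   where M_24 = det([-1 7 -7 8; -8 0 0 7; 5 9 -1 -4; 1 9 -9 -1]) = -4160
det = (+1)·(-9)·(-4160) = 37440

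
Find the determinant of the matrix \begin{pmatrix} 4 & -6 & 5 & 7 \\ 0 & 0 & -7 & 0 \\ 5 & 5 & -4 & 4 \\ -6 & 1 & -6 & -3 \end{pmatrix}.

1561

Expand along row 2 (it has 3 zeros):
  − (-7) · M_23   where M_23 = det([4 -6 7; 5 5 4; -6 1 -3]) = 223
det = (-1)·(-7)·(223) = 1561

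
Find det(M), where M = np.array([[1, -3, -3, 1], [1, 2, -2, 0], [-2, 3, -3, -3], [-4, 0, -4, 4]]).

-344

Expand along row 2 (it has 1 zero):
  − (1) · M_21   where M_21 = det([-3 -3 1; 3 -3 -3; 0 -4 4]) = 96
  + (2) · M_22   where M_22 = det([1 -3 1; -2 -3 -3; -4 -4 4]) = -88
  − (-2) · M_23   where M_23 = det([1 -3 1; -2 3 -3; -4 0 4]) = -36
det = (-1)·(1)·(96) + (+1)·(2)·(-88) + (-1)·(-2)·(-36) = -344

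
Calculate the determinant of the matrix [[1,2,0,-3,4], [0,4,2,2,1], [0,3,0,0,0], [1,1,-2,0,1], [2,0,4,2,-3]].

Expand along row 3 (it has 4 zeros):
  − (3) · M_32   where M_32 = det([1 0 -3 4; 0 2 2 1; 1 -2 0 1; 2 4 2 -3]) = -114
det = (-1)·(3)·(-114) = 342

342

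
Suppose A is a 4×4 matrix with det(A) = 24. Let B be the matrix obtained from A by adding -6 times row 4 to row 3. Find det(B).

Adding a multiple of one row to another leaves the determinant unchanged.
det(B) = (1)·(24) = 24

|B| = 24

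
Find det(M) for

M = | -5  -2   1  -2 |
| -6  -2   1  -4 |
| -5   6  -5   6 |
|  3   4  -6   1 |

Expand along row 1:
  + (-5) · M_11   where M_11 = det([-2 1 -4; 6 -5 6; 4 -6 1]) = 20
  − (-2) · M_12   where M_12 = det([-6 1 -4; -5 -5 6; 3 -6 1]) = -343
  + (1) · M_13   where M_13 = det([-6 -2 -4; -5 6 6; 3 4 1]) = 214
  − (-2) · M_14   where M_14 = det([-6 -2 1; -5 6 -5; 3 4 -6]) = 148
det = (+1)·(-5)·(20) + (-1)·(-2)·(-343) + (+1)·(1)·(214) + (-1)·(-2)·(148) = -276

-276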